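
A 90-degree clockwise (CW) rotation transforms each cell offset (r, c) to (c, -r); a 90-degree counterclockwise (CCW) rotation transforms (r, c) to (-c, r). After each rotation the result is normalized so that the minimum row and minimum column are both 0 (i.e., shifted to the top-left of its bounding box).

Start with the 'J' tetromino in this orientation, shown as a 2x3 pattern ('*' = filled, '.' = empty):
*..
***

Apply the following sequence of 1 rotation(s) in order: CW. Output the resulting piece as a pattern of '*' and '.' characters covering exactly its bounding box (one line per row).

Start:
*..
***
After rotation 1 (CW):
**
*.
*.

Answer: **
*.
*.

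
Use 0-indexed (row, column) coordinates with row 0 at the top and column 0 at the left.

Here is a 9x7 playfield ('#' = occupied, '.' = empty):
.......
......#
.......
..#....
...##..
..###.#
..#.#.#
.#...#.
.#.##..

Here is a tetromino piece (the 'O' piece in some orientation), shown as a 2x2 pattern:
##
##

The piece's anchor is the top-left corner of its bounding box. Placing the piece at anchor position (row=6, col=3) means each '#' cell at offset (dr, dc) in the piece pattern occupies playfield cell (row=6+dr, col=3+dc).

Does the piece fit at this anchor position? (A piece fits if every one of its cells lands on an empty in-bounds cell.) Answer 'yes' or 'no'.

Check each piece cell at anchor (6, 3):
  offset (0,0) -> (6,3): empty -> OK
  offset (0,1) -> (6,4): occupied ('#') -> FAIL
  offset (1,0) -> (7,3): empty -> OK
  offset (1,1) -> (7,4): empty -> OK
All cells valid: no

Answer: no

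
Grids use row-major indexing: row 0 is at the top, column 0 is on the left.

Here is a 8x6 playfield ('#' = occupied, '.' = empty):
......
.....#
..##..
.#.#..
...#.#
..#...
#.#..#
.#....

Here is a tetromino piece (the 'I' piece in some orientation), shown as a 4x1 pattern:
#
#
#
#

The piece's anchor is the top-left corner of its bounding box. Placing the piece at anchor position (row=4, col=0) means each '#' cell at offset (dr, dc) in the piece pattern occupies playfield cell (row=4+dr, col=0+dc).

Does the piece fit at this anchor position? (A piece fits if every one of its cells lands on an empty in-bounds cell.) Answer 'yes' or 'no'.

Answer: no

Derivation:
Check each piece cell at anchor (4, 0):
  offset (0,0) -> (4,0): empty -> OK
  offset (1,0) -> (5,0): empty -> OK
  offset (2,0) -> (6,0): occupied ('#') -> FAIL
  offset (3,0) -> (7,0): empty -> OK
All cells valid: no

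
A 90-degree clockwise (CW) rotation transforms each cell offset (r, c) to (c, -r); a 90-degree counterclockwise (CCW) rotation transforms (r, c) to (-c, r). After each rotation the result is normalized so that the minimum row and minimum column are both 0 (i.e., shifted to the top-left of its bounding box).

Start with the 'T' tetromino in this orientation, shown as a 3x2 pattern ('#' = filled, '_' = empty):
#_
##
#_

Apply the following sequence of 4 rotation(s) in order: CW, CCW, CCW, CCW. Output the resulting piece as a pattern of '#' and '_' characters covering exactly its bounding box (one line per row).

Start:
#_
##
#_
After rotation 1 (CW):
###
_#_
After rotation 2 (CCW):
#_
##
#_
After rotation 3 (CCW):
_#_
###
After rotation 4 (CCW):
_#
##
_#

Answer: _#
##
_#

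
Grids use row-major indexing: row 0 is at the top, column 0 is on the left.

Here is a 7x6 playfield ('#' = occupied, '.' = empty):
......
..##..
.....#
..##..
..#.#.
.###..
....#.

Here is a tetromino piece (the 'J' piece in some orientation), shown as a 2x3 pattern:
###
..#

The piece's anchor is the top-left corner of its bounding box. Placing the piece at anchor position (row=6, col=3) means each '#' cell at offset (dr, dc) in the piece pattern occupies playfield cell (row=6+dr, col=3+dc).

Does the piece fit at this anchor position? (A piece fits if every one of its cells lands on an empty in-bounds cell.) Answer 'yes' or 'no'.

Answer: no

Derivation:
Check each piece cell at anchor (6, 3):
  offset (0,0) -> (6,3): empty -> OK
  offset (0,1) -> (6,4): occupied ('#') -> FAIL
  offset (0,2) -> (6,5): empty -> OK
  offset (1,2) -> (7,5): out of bounds -> FAIL
All cells valid: no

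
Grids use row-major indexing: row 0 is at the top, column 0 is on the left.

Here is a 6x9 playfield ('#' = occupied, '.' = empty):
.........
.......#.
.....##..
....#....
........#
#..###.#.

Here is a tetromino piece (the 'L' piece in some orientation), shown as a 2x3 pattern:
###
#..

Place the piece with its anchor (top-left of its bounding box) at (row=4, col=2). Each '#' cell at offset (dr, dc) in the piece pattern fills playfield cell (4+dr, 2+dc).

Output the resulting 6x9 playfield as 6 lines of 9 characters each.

Fill (4+0,2+0) = (4,2)
Fill (4+0,2+1) = (4,3)
Fill (4+0,2+2) = (4,4)
Fill (4+1,2+0) = (5,2)

Answer: .........
.......#.
.....##..
....#....
..###...#
#.####.#.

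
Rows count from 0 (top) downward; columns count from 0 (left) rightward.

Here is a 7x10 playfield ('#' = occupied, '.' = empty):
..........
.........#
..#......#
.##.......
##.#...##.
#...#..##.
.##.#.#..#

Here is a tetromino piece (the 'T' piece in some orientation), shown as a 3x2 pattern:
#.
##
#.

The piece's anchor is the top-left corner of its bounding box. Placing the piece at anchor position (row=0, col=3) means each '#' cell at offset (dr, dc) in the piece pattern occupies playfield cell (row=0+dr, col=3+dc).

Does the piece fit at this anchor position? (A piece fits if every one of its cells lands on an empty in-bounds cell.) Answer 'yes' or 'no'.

Answer: yes

Derivation:
Check each piece cell at anchor (0, 3):
  offset (0,0) -> (0,3): empty -> OK
  offset (1,0) -> (1,3): empty -> OK
  offset (1,1) -> (1,4): empty -> OK
  offset (2,0) -> (2,3): empty -> OK
All cells valid: yes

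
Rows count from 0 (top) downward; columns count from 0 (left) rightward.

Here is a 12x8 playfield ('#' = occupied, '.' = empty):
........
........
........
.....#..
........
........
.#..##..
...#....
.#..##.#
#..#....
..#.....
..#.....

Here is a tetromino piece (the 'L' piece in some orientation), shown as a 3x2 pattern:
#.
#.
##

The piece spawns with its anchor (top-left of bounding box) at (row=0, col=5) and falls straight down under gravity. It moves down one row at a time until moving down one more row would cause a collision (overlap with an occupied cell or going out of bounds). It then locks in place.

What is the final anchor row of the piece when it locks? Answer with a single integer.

Answer: 0

Derivation:
Spawn at (row=0, col=5). Try each row:
  row 0: fits
  row 1: blocked -> lock at row 0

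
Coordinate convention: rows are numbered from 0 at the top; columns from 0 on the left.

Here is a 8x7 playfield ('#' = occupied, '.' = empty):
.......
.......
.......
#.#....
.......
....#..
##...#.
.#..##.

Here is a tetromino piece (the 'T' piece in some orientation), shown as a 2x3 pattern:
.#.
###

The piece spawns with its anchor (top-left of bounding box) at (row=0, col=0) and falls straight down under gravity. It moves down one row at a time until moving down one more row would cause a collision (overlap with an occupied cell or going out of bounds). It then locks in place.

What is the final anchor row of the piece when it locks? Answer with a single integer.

Answer: 1

Derivation:
Spawn at (row=0, col=0). Try each row:
  row 0: fits
  row 1: fits
  row 2: blocked -> lock at row 1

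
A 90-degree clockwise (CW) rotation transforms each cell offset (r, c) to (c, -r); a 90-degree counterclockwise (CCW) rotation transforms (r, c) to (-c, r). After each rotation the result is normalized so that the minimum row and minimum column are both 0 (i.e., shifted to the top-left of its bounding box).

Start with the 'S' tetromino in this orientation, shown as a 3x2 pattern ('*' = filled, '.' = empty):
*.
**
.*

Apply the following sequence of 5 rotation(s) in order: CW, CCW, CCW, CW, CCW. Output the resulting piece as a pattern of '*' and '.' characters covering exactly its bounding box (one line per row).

Start:
*.
**
.*
After rotation 1 (CW):
.**
**.
After rotation 2 (CCW):
*.
**
.*
After rotation 3 (CCW):
.**
**.
After rotation 4 (CW):
*.
**
.*
After rotation 5 (CCW):
.**
**.

Answer: .**
**.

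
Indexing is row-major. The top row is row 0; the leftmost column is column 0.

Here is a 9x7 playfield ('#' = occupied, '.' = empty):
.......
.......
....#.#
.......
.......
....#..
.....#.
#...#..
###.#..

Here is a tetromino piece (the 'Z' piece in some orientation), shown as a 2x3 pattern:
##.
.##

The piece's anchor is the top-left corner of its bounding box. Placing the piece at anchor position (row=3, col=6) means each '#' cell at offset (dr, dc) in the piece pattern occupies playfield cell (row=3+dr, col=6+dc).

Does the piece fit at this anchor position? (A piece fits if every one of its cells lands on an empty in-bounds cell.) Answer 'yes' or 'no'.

Check each piece cell at anchor (3, 6):
  offset (0,0) -> (3,6): empty -> OK
  offset (0,1) -> (3,7): out of bounds -> FAIL
  offset (1,1) -> (4,7): out of bounds -> FAIL
  offset (1,2) -> (4,8): out of bounds -> FAIL
All cells valid: no

Answer: no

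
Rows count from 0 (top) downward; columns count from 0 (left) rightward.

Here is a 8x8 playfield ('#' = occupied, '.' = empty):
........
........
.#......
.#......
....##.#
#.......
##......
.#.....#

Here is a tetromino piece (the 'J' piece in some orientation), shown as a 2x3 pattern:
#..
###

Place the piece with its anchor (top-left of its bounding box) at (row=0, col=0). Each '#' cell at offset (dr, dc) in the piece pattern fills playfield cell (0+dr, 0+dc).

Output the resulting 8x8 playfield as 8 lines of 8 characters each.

Fill (0+0,0+0) = (0,0)
Fill (0+1,0+0) = (1,0)
Fill (0+1,0+1) = (1,1)
Fill (0+1,0+2) = (1,2)

Answer: #.......
###.....
.#......
.#......
....##.#
#.......
##......
.#.....#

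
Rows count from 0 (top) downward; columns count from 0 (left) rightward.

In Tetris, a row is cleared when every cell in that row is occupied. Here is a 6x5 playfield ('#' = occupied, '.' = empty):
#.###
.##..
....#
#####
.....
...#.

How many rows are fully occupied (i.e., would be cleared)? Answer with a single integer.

Answer: 1

Derivation:
Check each row:
  row 0: 1 empty cell -> not full
  row 1: 3 empty cells -> not full
  row 2: 4 empty cells -> not full
  row 3: 0 empty cells -> FULL (clear)
  row 4: 5 empty cells -> not full
  row 5: 4 empty cells -> not full
Total rows cleared: 1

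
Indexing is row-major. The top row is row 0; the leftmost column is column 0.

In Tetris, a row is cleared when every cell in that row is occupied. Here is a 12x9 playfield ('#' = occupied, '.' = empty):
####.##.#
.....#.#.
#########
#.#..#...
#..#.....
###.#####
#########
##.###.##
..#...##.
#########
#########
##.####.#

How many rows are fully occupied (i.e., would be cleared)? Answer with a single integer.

Check each row:
  row 0: 2 empty cells -> not full
  row 1: 7 empty cells -> not full
  row 2: 0 empty cells -> FULL (clear)
  row 3: 6 empty cells -> not full
  row 4: 7 empty cells -> not full
  row 5: 1 empty cell -> not full
  row 6: 0 empty cells -> FULL (clear)
  row 7: 2 empty cells -> not full
  row 8: 6 empty cells -> not full
  row 9: 0 empty cells -> FULL (clear)
  row 10: 0 empty cells -> FULL (clear)
  row 11: 2 empty cells -> not full
Total rows cleared: 4

Answer: 4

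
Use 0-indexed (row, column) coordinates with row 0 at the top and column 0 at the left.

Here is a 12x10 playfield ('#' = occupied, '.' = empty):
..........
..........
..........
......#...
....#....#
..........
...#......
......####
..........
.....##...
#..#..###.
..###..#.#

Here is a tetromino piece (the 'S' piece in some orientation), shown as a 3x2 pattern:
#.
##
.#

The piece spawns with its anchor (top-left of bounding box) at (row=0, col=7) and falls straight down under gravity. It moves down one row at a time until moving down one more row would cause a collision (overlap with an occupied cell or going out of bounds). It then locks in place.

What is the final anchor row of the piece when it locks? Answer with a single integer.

Answer: 4

Derivation:
Spawn at (row=0, col=7). Try each row:
  row 0: fits
  row 1: fits
  row 2: fits
  row 3: fits
  row 4: fits
  row 5: blocked -> lock at row 4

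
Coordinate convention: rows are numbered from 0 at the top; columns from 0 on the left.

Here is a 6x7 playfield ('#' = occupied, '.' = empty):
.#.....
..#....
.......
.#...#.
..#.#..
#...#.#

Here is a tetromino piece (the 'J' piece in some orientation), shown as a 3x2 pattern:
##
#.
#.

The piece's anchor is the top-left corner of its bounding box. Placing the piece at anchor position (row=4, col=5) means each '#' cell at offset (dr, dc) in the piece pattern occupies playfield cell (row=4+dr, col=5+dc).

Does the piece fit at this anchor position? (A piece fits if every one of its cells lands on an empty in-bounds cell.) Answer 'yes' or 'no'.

Answer: no

Derivation:
Check each piece cell at anchor (4, 5):
  offset (0,0) -> (4,5): empty -> OK
  offset (0,1) -> (4,6): empty -> OK
  offset (1,0) -> (5,5): empty -> OK
  offset (2,0) -> (6,5): out of bounds -> FAIL
All cells valid: no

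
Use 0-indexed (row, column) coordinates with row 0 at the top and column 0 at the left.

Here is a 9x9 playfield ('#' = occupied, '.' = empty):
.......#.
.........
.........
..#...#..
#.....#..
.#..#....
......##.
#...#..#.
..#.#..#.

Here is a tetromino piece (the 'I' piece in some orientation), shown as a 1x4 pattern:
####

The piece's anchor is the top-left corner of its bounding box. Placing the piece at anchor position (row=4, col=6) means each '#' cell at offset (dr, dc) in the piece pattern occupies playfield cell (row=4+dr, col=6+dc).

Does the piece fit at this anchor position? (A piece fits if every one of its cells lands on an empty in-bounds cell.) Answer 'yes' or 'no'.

Answer: no

Derivation:
Check each piece cell at anchor (4, 6):
  offset (0,0) -> (4,6): occupied ('#') -> FAIL
  offset (0,1) -> (4,7): empty -> OK
  offset (0,2) -> (4,8): empty -> OK
  offset (0,3) -> (4,9): out of bounds -> FAIL
All cells valid: no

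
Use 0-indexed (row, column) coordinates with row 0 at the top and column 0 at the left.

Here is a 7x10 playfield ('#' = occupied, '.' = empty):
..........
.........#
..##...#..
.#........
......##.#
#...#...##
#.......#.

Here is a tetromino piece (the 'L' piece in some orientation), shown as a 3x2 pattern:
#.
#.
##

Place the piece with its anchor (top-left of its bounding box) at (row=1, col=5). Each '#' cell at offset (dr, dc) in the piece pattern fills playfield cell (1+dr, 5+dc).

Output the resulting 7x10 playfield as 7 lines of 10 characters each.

Fill (1+0,5+0) = (1,5)
Fill (1+1,5+0) = (2,5)
Fill (1+2,5+0) = (3,5)
Fill (1+2,5+1) = (3,6)

Answer: ..........
.....#...#
..##.#.#..
.#...##...
......##.#
#...#...##
#.......#.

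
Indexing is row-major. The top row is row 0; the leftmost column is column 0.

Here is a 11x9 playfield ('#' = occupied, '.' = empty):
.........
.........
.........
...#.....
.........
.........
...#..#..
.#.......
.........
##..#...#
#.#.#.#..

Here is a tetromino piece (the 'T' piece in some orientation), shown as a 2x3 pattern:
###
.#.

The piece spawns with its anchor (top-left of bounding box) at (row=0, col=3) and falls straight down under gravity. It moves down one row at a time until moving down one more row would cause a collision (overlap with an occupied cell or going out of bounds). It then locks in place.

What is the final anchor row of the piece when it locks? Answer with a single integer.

Spawn at (row=0, col=3). Try each row:
  row 0: fits
  row 1: fits
  row 2: fits
  row 3: blocked -> lock at row 2

Answer: 2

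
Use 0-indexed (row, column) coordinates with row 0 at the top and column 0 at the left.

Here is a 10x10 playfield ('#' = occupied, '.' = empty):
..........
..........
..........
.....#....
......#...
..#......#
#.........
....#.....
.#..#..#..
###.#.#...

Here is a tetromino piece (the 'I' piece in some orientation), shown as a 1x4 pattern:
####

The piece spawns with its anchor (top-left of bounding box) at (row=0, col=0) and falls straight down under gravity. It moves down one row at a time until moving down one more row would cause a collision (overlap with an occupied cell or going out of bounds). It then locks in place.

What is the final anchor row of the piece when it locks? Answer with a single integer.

Spawn at (row=0, col=0). Try each row:
  row 0: fits
  row 1: fits
  row 2: fits
  row 3: fits
  row 4: fits
  row 5: blocked -> lock at row 4

Answer: 4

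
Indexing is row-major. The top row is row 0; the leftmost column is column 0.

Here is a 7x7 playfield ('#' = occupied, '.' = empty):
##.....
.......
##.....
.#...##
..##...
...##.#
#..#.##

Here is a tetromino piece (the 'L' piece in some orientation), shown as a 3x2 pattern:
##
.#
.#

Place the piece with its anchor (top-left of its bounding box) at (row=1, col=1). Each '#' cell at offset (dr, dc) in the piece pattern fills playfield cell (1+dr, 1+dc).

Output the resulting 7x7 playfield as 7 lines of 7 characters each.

Fill (1+0,1+0) = (1,1)
Fill (1+0,1+1) = (1,2)
Fill (1+1,1+1) = (2,2)
Fill (1+2,1+1) = (3,2)

Answer: ##.....
.##....
###....
.##..##
..##...
...##.#
#..#.##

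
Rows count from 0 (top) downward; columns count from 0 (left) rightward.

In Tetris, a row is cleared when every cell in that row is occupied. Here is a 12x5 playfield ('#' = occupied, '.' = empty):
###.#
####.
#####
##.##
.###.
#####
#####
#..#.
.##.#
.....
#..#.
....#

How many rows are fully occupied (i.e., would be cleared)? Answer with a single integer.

Check each row:
  row 0: 1 empty cell -> not full
  row 1: 1 empty cell -> not full
  row 2: 0 empty cells -> FULL (clear)
  row 3: 1 empty cell -> not full
  row 4: 2 empty cells -> not full
  row 5: 0 empty cells -> FULL (clear)
  row 6: 0 empty cells -> FULL (clear)
  row 7: 3 empty cells -> not full
  row 8: 2 empty cells -> not full
  row 9: 5 empty cells -> not full
  row 10: 3 empty cells -> not full
  row 11: 4 empty cells -> not full
Total rows cleared: 3

Answer: 3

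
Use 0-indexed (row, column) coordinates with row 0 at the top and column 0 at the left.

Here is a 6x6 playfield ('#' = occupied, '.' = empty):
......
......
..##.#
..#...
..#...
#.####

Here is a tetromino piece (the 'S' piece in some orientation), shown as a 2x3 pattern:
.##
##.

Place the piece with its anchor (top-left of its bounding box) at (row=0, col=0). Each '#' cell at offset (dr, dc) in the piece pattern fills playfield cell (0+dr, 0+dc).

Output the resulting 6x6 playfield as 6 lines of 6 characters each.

Answer: .##...
##....
..##.#
..#...
..#...
#.####

Derivation:
Fill (0+0,0+1) = (0,1)
Fill (0+0,0+2) = (0,2)
Fill (0+1,0+0) = (1,0)
Fill (0+1,0+1) = (1,1)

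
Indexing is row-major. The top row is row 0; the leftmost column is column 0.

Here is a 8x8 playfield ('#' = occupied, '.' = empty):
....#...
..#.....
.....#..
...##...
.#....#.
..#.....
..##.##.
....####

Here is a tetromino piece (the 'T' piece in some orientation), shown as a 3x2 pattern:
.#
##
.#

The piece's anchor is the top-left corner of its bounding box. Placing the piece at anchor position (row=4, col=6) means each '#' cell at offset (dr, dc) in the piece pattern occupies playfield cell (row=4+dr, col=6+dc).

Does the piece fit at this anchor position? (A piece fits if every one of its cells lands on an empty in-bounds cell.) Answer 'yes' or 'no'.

Check each piece cell at anchor (4, 6):
  offset (0,1) -> (4,7): empty -> OK
  offset (1,0) -> (5,6): empty -> OK
  offset (1,1) -> (5,7): empty -> OK
  offset (2,1) -> (6,7): empty -> OK
All cells valid: yes

Answer: yes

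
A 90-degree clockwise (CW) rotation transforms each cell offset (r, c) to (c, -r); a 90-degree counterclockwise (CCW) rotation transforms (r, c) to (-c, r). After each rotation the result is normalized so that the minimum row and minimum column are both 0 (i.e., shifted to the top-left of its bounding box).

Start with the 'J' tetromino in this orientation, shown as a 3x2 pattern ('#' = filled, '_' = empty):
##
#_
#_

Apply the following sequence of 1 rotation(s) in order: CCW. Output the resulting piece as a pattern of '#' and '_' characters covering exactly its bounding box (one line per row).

Start:
##
#_
#_
After rotation 1 (CCW):
#__
###

Answer: #__
###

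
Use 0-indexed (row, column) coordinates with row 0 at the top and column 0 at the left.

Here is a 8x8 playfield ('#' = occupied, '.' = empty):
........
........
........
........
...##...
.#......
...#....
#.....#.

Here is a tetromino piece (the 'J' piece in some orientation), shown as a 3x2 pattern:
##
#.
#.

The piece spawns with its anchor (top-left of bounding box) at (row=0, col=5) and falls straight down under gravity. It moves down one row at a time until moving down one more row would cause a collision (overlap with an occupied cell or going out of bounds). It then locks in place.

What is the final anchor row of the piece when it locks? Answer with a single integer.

Spawn at (row=0, col=5). Try each row:
  row 0: fits
  row 1: fits
  row 2: fits
  row 3: fits
  row 4: fits
  row 5: fits
  row 6: blocked -> lock at row 5

Answer: 5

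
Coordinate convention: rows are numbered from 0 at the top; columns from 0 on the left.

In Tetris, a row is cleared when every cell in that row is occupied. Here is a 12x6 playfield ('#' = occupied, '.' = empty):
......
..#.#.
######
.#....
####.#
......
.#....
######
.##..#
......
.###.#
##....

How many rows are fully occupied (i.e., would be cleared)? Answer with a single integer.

Answer: 2

Derivation:
Check each row:
  row 0: 6 empty cells -> not full
  row 1: 4 empty cells -> not full
  row 2: 0 empty cells -> FULL (clear)
  row 3: 5 empty cells -> not full
  row 4: 1 empty cell -> not full
  row 5: 6 empty cells -> not full
  row 6: 5 empty cells -> not full
  row 7: 0 empty cells -> FULL (clear)
  row 8: 3 empty cells -> not full
  row 9: 6 empty cells -> not full
  row 10: 2 empty cells -> not full
  row 11: 4 empty cells -> not full
Total rows cleared: 2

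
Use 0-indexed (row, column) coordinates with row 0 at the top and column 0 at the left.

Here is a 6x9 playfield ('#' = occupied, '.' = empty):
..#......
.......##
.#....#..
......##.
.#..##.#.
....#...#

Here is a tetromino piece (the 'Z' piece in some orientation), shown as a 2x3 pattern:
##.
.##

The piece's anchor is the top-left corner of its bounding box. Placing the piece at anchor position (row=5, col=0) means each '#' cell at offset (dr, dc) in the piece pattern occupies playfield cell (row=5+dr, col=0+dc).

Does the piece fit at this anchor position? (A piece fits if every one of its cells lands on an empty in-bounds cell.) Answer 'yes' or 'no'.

Check each piece cell at anchor (5, 0):
  offset (0,0) -> (5,0): empty -> OK
  offset (0,1) -> (5,1): empty -> OK
  offset (1,1) -> (6,1): out of bounds -> FAIL
  offset (1,2) -> (6,2): out of bounds -> FAIL
All cells valid: no

Answer: no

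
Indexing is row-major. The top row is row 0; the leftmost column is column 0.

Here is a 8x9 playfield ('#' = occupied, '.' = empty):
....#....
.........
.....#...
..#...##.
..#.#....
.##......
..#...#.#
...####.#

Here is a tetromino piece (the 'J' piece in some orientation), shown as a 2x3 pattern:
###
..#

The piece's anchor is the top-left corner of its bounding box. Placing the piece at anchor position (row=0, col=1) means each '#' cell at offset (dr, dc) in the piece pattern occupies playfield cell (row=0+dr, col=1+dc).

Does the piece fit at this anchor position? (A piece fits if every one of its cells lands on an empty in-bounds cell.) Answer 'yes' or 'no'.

Check each piece cell at anchor (0, 1):
  offset (0,0) -> (0,1): empty -> OK
  offset (0,1) -> (0,2): empty -> OK
  offset (0,2) -> (0,3): empty -> OK
  offset (1,2) -> (1,3): empty -> OK
All cells valid: yes

Answer: yes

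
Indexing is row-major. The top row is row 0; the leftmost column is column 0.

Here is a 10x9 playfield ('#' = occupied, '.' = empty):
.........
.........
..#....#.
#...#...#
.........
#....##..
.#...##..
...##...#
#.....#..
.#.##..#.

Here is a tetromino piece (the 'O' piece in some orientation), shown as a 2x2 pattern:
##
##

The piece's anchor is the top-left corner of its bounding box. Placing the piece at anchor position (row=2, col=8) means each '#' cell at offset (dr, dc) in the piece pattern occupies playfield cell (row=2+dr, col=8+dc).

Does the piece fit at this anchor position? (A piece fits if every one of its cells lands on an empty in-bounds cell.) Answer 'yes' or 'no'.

Answer: no

Derivation:
Check each piece cell at anchor (2, 8):
  offset (0,0) -> (2,8): empty -> OK
  offset (0,1) -> (2,9): out of bounds -> FAIL
  offset (1,0) -> (3,8): occupied ('#') -> FAIL
  offset (1,1) -> (3,9): out of bounds -> FAIL
All cells valid: no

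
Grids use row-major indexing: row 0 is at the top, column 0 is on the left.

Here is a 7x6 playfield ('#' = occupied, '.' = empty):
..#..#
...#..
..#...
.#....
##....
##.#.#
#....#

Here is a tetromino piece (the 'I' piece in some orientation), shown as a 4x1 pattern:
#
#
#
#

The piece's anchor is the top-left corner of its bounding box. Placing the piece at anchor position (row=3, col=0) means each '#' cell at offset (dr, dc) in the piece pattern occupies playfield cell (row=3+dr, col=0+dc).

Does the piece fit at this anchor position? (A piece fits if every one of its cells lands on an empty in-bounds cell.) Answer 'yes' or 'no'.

Answer: no

Derivation:
Check each piece cell at anchor (3, 0):
  offset (0,0) -> (3,0): empty -> OK
  offset (1,0) -> (4,0): occupied ('#') -> FAIL
  offset (2,0) -> (5,0): occupied ('#') -> FAIL
  offset (3,0) -> (6,0): occupied ('#') -> FAIL
All cells valid: no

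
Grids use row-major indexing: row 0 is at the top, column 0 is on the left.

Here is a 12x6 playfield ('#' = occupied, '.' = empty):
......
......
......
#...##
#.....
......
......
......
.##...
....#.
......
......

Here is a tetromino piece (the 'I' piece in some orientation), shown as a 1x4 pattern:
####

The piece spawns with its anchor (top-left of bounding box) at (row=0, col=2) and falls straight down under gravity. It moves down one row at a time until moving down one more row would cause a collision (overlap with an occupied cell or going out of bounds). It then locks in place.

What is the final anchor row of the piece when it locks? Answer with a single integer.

Answer: 2

Derivation:
Spawn at (row=0, col=2). Try each row:
  row 0: fits
  row 1: fits
  row 2: fits
  row 3: blocked -> lock at row 2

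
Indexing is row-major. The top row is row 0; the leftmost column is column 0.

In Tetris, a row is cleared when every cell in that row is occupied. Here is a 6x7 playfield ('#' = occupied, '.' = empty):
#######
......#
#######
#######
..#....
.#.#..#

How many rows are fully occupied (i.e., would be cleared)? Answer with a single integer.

Check each row:
  row 0: 0 empty cells -> FULL (clear)
  row 1: 6 empty cells -> not full
  row 2: 0 empty cells -> FULL (clear)
  row 3: 0 empty cells -> FULL (clear)
  row 4: 6 empty cells -> not full
  row 5: 4 empty cells -> not full
Total rows cleared: 3

Answer: 3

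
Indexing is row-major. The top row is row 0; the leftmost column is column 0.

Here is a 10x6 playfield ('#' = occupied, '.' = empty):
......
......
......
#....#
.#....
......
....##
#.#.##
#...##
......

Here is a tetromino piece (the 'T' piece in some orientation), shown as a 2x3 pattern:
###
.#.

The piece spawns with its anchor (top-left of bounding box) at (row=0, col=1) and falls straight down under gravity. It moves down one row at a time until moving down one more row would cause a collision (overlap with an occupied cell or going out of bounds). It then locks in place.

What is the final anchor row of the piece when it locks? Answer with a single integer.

Spawn at (row=0, col=1). Try each row:
  row 0: fits
  row 1: fits
  row 2: fits
  row 3: fits
  row 4: blocked -> lock at row 3

Answer: 3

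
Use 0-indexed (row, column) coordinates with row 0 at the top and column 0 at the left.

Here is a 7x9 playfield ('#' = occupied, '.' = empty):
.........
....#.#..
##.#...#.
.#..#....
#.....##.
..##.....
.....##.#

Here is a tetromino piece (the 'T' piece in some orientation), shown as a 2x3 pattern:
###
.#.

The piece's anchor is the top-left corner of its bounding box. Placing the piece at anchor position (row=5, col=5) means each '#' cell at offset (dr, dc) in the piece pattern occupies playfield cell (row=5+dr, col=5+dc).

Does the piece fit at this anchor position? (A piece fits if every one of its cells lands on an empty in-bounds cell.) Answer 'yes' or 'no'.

Check each piece cell at anchor (5, 5):
  offset (0,0) -> (5,5): empty -> OK
  offset (0,1) -> (5,6): empty -> OK
  offset (0,2) -> (5,7): empty -> OK
  offset (1,1) -> (6,6): occupied ('#') -> FAIL
All cells valid: no

Answer: no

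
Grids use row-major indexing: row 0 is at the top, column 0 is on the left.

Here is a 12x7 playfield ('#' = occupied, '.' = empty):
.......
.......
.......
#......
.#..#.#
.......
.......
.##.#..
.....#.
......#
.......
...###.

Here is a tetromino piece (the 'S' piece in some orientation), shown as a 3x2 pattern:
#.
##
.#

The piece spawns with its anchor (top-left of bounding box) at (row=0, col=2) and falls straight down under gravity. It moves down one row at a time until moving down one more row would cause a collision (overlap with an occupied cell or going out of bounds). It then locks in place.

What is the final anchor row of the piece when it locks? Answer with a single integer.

Spawn at (row=0, col=2). Try each row:
  row 0: fits
  row 1: fits
  row 2: fits
  row 3: fits
  row 4: fits
  row 5: fits
  row 6: blocked -> lock at row 5

Answer: 5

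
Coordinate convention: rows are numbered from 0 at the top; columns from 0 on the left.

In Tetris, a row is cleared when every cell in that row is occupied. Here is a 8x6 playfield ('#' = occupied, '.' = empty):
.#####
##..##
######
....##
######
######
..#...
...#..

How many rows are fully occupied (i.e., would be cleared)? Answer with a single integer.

Answer: 3

Derivation:
Check each row:
  row 0: 1 empty cell -> not full
  row 1: 2 empty cells -> not full
  row 2: 0 empty cells -> FULL (clear)
  row 3: 4 empty cells -> not full
  row 4: 0 empty cells -> FULL (clear)
  row 5: 0 empty cells -> FULL (clear)
  row 6: 5 empty cells -> not full
  row 7: 5 empty cells -> not full
Total rows cleared: 3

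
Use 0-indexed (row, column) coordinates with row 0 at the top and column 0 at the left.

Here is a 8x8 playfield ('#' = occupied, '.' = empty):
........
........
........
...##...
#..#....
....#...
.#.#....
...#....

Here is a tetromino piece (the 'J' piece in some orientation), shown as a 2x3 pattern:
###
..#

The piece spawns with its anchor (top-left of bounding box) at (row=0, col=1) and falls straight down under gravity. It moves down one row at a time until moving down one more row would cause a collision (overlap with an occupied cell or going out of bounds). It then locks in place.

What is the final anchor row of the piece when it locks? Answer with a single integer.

Answer: 1

Derivation:
Spawn at (row=0, col=1). Try each row:
  row 0: fits
  row 1: fits
  row 2: blocked -> lock at row 1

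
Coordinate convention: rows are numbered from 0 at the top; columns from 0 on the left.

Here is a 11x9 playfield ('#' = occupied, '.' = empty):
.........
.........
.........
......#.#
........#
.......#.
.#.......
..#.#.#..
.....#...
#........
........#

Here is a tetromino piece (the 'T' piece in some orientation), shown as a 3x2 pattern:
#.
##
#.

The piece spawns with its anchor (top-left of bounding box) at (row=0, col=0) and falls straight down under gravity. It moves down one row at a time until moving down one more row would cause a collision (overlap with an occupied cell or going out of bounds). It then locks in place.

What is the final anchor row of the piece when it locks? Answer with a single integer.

Answer: 4

Derivation:
Spawn at (row=0, col=0). Try each row:
  row 0: fits
  row 1: fits
  row 2: fits
  row 3: fits
  row 4: fits
  row 5: blocked -> lock at row 4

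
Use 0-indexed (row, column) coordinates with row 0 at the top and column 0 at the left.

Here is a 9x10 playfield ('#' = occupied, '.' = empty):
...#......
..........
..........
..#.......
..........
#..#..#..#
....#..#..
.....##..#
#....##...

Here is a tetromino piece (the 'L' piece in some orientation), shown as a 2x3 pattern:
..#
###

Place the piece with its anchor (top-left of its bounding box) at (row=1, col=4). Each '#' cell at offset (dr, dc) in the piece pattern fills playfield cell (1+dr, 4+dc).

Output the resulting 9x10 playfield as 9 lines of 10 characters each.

Answer: ...#......
......#...
....###...
..#.......
..........
#..#..#..#
....#..#..
.....##..#
#....##...

Derivation:
Fill (1+0,4+2) = (1,6)
Fill (1+1,4+0) = (2,4)
Fill (1+1,4+1) = (2,5)
Fill (1+1,4+2) = (2,6)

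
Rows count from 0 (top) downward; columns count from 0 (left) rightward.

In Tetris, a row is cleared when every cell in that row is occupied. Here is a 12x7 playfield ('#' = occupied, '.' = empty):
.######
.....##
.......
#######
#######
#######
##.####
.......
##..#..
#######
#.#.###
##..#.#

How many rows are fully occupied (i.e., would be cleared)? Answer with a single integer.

Answer: 4

Derivation:
Check each row:
  row 0: 1 empty cell -> not full
  row 1: 5 empty cells -> not full
  row 2: 7 empty cells -> not full
  row 3: 0 empty cells -> FULL (clear)
  row 4: 0 empty cells -> FULL (clear)
  row 5: 0 empty cells -> FULL (clear)
  row 6: 1 empty cell -> not full
  row 7: 7 empty cells -> not full
  row 8: 4 empty cells -> not full
  row 9: 0 empty cells -> FULL (clear)
  row 10: 2 empty cells -> not full
  row 11: 3 empty cells -> not full
Total rows cleared: 4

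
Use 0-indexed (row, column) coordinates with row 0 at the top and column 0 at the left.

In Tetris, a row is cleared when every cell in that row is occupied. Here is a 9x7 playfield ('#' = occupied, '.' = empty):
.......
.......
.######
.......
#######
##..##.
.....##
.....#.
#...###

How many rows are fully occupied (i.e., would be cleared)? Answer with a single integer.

Answer: 1

Derivation:
Check each row:
  row 0: 7 empty cells -> not full
  row 1: 7 empty cells -> not full
  row 2: 1 empty cell -> not full
  row 3: 7 empty cells -> not full
  row 4: 0 empty cells -> FULL (clear)
  row 5: 3 empty cells -> not full
  row 6: 5 empty cells -> not full
  row 7: 6 empty cells -> not full
  row 8: 3 empty cells -> not full
Total rows cleared: 1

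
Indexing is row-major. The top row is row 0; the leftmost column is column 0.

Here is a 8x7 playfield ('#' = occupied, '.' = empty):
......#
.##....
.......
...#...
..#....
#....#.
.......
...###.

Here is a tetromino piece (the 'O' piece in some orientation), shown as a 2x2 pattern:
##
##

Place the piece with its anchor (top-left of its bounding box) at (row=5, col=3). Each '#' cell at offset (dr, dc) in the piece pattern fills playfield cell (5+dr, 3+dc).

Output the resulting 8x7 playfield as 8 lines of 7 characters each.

Fill (5+0,3+0) = (5,3)
Fill (5+0,3+1) = (5,4)
Fill (5+1,3+0) = (6,3)
Fill (5+1,3+1) = (6,4)

Answer: ......#
.##....
.......
...#...
..#....
#..###.
...##..
...###.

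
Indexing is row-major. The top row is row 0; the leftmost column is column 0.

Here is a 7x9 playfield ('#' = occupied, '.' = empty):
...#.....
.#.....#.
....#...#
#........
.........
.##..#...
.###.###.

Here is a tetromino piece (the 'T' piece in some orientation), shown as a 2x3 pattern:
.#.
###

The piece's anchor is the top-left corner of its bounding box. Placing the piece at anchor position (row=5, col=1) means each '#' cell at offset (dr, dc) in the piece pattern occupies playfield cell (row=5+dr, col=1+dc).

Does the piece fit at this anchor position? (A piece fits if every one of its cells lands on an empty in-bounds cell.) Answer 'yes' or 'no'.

Check each piece cell at anchor (5, 1):
  offset (0,1) -> (5,2): occupied ('#') -> FAIL
  offset (1,0) -> (6,1): occupied ('#') -> FAIL
  offset (1,1) -> (6,2): occupied ('#') -> FAIL
  offset (1,2) -> (6,3): occupied ('#') -> FAIL
All cells valid: no

Answer: no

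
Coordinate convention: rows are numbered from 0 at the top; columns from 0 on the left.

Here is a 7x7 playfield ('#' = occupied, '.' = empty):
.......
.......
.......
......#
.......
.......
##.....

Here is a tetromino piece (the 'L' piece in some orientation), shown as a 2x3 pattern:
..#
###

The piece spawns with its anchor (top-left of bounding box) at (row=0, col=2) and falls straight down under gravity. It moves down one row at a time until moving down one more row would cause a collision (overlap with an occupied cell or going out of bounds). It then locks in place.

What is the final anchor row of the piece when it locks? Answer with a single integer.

Spawn at (row=0, col=2). Try each row:
  row 0: fits
  row 1: fits
  row 2: fits
  row 3: fits
  row 4: fits
  row 5: fits
  row 6: blocked -> lock at row 5

Answer: 5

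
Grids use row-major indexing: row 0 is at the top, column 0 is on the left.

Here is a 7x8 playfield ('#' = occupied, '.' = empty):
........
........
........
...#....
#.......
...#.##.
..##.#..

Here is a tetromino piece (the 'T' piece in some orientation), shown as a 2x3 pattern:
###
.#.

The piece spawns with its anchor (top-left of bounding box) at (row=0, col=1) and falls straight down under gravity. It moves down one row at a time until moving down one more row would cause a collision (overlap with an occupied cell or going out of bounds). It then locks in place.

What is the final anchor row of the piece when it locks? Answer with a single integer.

Answer: 2

Derivation:
Spawn at (row=0, col=1). Try each row:
  row 0: fits
  row 1: fits
  row 2: fits
  row 3: blocked -> lock at row 2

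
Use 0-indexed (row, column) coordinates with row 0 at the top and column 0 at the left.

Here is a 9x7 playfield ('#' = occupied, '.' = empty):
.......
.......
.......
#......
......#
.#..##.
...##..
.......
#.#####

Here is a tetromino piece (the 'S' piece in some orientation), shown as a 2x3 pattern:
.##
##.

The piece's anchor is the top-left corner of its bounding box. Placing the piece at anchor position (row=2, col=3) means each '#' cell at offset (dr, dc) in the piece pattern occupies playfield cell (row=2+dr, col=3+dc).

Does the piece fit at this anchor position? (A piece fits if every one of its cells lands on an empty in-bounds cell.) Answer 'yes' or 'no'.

Check each piece cell at anchor (2, 3):
  offset (0,1) -> (2,4): empty -> OK
  offset (0,2) -> (2,5): empty -> OK
  offset (1,0) -> (3,3): empty -> OK
  offset (1,1) -> (3,4): empty -> OK
All cells valid: yes

Answer: yes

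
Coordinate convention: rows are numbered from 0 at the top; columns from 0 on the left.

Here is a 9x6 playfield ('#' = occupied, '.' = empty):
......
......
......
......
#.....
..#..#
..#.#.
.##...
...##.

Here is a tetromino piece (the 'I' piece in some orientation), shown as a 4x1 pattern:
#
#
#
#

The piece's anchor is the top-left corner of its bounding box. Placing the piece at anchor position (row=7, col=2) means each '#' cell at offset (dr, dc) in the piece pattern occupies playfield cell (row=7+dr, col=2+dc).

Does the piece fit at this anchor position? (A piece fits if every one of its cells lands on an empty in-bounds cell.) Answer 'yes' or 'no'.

Answer: no

Derivation:
Check each piece cell at anchor (7, 2):
  offset (0,0) -> (7,2): occupied ('#') -> FAIL
  offset (1,0) -> (8,2): empty -> OK
  offset (2,0) -> (9,2): out of bounds -> FAIL
  offset (3,0) -> (10,2): out of bounds -> FAIL
All cells valid: no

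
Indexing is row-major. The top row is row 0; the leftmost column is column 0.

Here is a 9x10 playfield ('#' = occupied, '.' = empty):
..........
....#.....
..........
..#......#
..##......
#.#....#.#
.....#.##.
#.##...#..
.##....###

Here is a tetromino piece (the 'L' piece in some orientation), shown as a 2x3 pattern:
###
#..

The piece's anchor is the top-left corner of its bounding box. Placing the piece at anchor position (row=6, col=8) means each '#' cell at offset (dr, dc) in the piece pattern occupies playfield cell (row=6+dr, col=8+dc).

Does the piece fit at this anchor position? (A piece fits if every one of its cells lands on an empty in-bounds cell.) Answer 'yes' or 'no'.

Check each piece cell at anchor (6, 8):
  offset (0,0) -> (6,8): occupied ('#') -> FAIL
  offset (0,1) -> (6,9): empty -> OK
  offset (0,2) -> (6,10): out of bounds -> FAIL
  offset (1,0) -> (7,8): empty -> OK
All cells valid: no

Answer: no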